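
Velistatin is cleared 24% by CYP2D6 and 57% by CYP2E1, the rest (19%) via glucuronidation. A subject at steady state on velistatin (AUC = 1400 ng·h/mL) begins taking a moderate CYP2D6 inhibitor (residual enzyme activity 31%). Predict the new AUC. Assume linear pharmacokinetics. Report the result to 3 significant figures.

The CYP2D6 pathway (24% of clearance) drops to 0.31× activity: 0.24 × 0.31 = 0.0744.
CYP2E1 (57%) and the residual 19% are unaffected.
Relative clearance = 0.0744 + 0.57 + 0.19 = 0.8344.
New AUC = baseline ÷ relative clearance = 1400 / 0.8344 = 1.68 × 10³ ng·h/mL.

1.68 × 10³ ng·h/mL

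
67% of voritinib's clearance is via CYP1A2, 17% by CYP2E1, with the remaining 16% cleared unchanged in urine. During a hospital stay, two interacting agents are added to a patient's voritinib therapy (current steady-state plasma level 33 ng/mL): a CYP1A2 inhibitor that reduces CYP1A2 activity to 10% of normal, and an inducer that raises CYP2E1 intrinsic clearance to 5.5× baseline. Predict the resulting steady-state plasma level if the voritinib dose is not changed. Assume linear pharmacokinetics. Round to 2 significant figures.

The CYP1A2 pathway (67% of clearance) is reduced to 0.1× activity: 0.67 × 0.1 = 0.067.
The CYP2E1 pathway (17% of clearance) rises to 5.5× activity: 0.17 × 5.5 = 0.935.
Non-CYP routes (16%) are unchanged.
Relative clearance = 0.067 + 0.935 + 0.16 = 1.162.
New steady-state plasma level = 33 / 1.162 = 28 ng/mL (concentration scales inversely with clearance).

28 ng/mL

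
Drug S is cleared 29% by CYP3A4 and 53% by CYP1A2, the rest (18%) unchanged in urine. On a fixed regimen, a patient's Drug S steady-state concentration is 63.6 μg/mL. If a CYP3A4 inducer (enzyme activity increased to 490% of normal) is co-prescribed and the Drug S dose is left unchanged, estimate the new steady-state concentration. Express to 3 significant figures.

29.8 μg/mL

CYP3A4: 0.29 × 4.9 = 1.421
CYP1A2: 0.53 (unchanged)
Other: 0.18 (unchanged)
New clearance relative to baseline: 1.421 + 0.53 + 0.18 = 2.131.
New steady-state concentration = baseline ÷ relative clearance = 63.6 / 2.131 = 29.8 μg/mL.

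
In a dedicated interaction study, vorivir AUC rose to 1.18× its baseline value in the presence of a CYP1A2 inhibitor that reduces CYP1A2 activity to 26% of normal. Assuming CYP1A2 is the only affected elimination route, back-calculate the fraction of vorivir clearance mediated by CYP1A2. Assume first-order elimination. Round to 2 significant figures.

0.21

CL'/CL = 1 / 1.18 = 0.8475
0.26·fm + (1 − fm) = 0.8475
fm = (0.8475 − 1) / (0.26 − 1) = 0.21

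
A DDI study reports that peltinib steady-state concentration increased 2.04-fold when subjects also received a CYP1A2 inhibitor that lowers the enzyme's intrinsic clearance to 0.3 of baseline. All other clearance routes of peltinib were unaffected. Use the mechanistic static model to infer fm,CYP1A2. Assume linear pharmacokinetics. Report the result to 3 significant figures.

0.728

Write x for the fraction cleared via CYP1A2. The observed steady-state concentration change means clearance fell to 1/2.04 = 0.4902 of baseline.
Only the CYP1A2 route changed, so 0.4902 = x·0.3 + (1 − x), giving x = 0.728.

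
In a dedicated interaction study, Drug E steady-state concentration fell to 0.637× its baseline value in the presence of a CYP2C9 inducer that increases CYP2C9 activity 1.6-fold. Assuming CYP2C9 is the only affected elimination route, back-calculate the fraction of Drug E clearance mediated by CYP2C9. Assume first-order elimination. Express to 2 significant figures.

0.95

Write x for the fraction cleared via CYP2C9. The observed steady-state concentration change means clearance rose to 1/0.637 = 1.57 of baseline.
Setting x·1.6 + (1 − x) = 1.57 and solving: x = (1.57 − 1)/(1.6 − 1) = 0.95.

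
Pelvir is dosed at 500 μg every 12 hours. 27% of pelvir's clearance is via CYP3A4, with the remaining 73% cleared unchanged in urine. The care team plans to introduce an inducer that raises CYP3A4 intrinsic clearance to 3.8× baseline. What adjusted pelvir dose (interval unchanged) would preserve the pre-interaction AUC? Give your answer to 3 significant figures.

878 μg

CYP3A4: 0.27 × 3.8 = 1.026
Other: 0.73 (unchanged)
Relative clearance = 1.026 + 0.73 = 1.756.
Exposure is unchanged when dose changes in proportion to clearance. New dose = 500 μg × 1.756 = 878 μg.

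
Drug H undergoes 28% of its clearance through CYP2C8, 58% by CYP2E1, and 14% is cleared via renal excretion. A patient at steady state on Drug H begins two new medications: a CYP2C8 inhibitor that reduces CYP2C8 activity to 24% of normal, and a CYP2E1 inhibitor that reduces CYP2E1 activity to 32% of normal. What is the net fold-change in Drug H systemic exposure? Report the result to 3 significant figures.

CYP2C8: 0.28 × 0.24 = 0.0672
CYP2E1: 0.58 × 0.32 = 0.1856
Other: 0.14 (unchanged)
CL_new/CL_old = 0.0672 + 0.1856 + 0.14 = 0.3928.
Systemic exposure ∝ 1/CL: fold-change = 1 / 0.3928 = 2.55.

2.55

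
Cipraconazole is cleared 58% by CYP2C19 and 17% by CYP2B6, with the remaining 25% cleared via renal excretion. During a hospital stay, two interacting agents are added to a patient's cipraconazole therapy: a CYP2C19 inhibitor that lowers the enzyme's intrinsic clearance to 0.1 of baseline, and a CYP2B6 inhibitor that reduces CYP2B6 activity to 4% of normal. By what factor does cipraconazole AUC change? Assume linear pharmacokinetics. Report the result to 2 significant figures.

3.2

The CYP2C19 pathway (58% of clearance) drops to 0.1× activity: 0.58 × 0.1 = 0.058.
The CYP2B6 pathway (17% of clearance) is reduced to 0.04× activity: 0.17 × 0.04 = 0.0068.
Non-CYP routes (25%) are unchanged.
Relative clearance = 0.058 + 0.0068 + 0.25 = 0.3148.
Net AUC ratio = 1 / 0.3148 = 3.2.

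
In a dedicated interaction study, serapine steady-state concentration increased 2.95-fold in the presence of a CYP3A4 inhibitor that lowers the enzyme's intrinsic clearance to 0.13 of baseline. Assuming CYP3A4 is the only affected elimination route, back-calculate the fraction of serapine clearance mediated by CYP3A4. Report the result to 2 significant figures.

Call the CYP3A4 fraction fm. After the interaction, CL_new/CL_old = fm × 0.13 + (1 − fm).
Steady-state concentration ratio = 1 / (new CL fraction), so new CL fraction = 1 / 2.95 = 0.339.
fm × 0.13 + 1 − fm = 0.339  ⇒  fm × (0.13 − 1) = −0.661  ⇒  fm = 0.76.

0.76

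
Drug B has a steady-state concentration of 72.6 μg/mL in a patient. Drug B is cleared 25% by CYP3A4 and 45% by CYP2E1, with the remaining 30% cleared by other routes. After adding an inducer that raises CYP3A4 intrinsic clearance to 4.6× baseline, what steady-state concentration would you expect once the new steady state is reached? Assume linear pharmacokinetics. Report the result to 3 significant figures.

The CYP3A4 pathway (25% of clearance) is boosted to 4.6× activity: 0.25 × 4.6 = 1.15.
CYP2E1 (45%) and the residual 30% are unaffected.
New clearance relative to baseline: 1.15 + 0.45 + 0.3 = 1.9.
With dosing unchanged, steady-state concentration scales as 1/CL: 72.6 / 1.9 = 38.2 μg/mL.

38.2 μg/mL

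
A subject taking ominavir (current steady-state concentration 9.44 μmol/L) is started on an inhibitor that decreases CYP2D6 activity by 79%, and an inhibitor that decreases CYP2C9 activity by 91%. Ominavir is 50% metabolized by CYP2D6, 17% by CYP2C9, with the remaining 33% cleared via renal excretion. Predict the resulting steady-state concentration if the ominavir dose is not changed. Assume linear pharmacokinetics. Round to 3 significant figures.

CYP2D6: 0.5 × 0.21 = 0.105
CYP2C9: 0.17 × 0.09 = 0.0153
Other: 0.33 (unchanged)
CL_new/CL_old = 0.105 + 0.0153 + 0.33 = 0.4503.
Steady-state concentration ∝ 1/CL: new value = 9.44 / 0.4503 = 21.0 μmol/L.

21.0 μmol/L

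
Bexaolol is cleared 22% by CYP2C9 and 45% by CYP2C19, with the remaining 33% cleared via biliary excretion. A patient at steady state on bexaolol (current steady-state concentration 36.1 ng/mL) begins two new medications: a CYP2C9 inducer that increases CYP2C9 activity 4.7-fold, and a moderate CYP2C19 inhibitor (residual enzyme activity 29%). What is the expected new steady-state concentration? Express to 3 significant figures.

24.2 ng/mL

The CYP2C9 pathway (22% of clearance) increases to 4.7× activity: 0.22 × 4.7 = 1.034.
The CYP2C19 pathway (45% of clearance) falls to 0.29× activity: 0.45 × 0.29 = 0.1305.
Non-CYP routes (33%) are unchanged.
CL_new/CL_old = 1.034 + 0.1305 + 0.33 = 1.4945.
Steady-state concentration ∝ 1/CL: new value = 36.1 / 1.4945 = 24.2 ng/mL.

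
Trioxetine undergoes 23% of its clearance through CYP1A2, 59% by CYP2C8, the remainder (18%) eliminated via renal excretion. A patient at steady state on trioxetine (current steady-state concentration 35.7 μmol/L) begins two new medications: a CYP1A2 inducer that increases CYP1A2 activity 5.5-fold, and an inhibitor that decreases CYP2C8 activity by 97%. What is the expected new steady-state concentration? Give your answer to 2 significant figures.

24 μmol/L

The CYP1A2 pathway (23% of clearance) rises to 5.5× activity: 0.23 × 5.5 = 1.265.
The CYP2C8 pathway (59% of clearance) is reduced to 0.03× activity: 0.59 × 0.03 = 0.0177.
The remaining 18% of clearance is unaffected.
New clearance relative to baseline: 1.265 + 0.0177 + 0.18 = 1.4627.
Steady-state concentration ∝ 1/CL: new value = 35.7 / 1.4627 = 24 μmol/L.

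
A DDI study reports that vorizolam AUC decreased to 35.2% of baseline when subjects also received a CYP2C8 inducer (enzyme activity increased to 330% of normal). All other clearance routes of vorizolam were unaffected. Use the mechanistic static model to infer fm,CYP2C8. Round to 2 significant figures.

0.80

CL'/CL = 1 / 0.352 = 2.841
3.3·fm + (1 − fm) = 2.841
fm = (2.841 − 1) / (3.3 − 1) = 0.80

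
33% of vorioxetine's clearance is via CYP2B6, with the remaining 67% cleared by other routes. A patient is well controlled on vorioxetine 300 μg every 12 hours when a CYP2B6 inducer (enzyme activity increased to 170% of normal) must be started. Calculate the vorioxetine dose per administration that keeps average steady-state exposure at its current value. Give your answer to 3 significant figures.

The CYP2B6 pathway (33% of clearance) increases to 1.7× activity: 0.33 × 1.7 = 0.561.
Non-CYP routes (67%) are unchanged.
Relative clearance = 0.561 + 0.67 = 1.231.
Exposure is unchanged when dose changes in proportion to clearance. New dose = 300 μg × 1.231 = 369 μg.

369 μg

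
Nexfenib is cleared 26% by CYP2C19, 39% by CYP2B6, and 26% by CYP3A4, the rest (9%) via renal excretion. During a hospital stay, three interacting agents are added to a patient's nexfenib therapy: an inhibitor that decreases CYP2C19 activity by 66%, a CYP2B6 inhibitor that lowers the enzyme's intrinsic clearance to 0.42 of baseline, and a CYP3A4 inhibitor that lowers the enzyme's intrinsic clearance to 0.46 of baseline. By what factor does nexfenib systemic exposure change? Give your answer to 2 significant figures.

The CYP2C19 pathway (26% of clearance) is reduced to 0.34× activity: 0.26 × 0.34 = 0.0884.
The CYP2B6 pathway (39% of clearance) drops to 0.42× activity: 0.39 × 0.42 = 0.1638.
The CYP3A4 pathway (26% of clearance) is reduced to 0.46× activity: 0.26 × 0.46 = 0.1196.
Non-CYP routes (9%) are unchanged.
CL_new/CL_old = 0.0884 + 0.1638 + 0.1196 + 0.09 = 0.4618.
Net systemic exposure ratio = 1 / 0.4618 = 2.2.

2.2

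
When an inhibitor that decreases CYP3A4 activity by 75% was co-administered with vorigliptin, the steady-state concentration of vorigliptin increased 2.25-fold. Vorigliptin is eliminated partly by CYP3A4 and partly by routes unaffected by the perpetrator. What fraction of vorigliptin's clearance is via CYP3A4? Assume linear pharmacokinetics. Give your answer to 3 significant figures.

0.741

Call the CYP3A4 fraction fm. After the interaction, CL_new/CL_old = fm × 0.25 + (1 − fm).
Steady-state concentration ratio = 1 / (new CL fraction), so new CL fraction = 1 / 2.25 = 0.4444.
fm × 0.25 + 1 − fm = 0.4444  ⇒  fm × (0.25 − 1) = −0.5556  ⇒  fm = 0.741.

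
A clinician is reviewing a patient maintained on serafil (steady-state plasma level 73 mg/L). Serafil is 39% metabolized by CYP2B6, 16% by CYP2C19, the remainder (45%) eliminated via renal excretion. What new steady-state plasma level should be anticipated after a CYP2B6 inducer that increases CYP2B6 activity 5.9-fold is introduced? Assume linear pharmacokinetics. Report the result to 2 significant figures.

The CYP2B6 pathway (39% of clearance) increases to 5.9× activity: 0.39 × 5.9 = 2.301.
CYP2C19 (16%) and the residual 45% are unaffected.
CL_new/CL_old = 2.301 + 0.16 + 0.45 = 2.911.
New steady-state plasma level = baseline ÷ relative clearance = 73 / 2.911 = 25 mg/L.

25 mg/L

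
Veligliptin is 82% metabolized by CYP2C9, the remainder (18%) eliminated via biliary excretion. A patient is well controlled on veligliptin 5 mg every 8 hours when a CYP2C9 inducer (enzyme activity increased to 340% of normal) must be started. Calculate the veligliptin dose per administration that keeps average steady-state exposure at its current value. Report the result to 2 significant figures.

15 mg

CYP2C9: 0.82 × 3.4 = 2.788
Other: 0.18 (unchanged)
Relative clearance = 2.788 + 0.18 = 2.968.
Css,avg = (dose rate)/CL, so holding Css fixed requires dose ∝ CL: 5 × 2.968 = 15 mg.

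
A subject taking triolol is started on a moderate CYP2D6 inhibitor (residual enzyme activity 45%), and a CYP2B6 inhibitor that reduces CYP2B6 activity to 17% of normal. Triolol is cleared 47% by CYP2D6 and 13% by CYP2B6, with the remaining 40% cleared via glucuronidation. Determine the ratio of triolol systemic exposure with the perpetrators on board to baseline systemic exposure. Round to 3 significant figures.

The CYP2D6 pathway (47% of clearance) is reduced to 0.45× activity: 0.47 × 0.45 = 0.2115.
The CYP2B6 pathway (13% of clearance) is reduced to 0.17× activity: 0.13 × 0.17 = 0.0221.
Non-CYP routes (40%) are unchanged.
New clearance relative to baseline: 0.2115 + 0.0221 + 0.4 = 0.6336.
Systemic exposure ∝ 1/CL: fold-change = 1 / 0.6336 = 1.58.

1.58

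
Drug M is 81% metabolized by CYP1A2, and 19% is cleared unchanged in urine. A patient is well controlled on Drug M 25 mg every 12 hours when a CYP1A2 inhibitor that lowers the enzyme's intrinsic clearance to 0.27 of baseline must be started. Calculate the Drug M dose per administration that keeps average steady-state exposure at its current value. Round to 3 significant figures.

10.2 mg

The CYP1A2 pathway (81% of clearance) falls to 0.27× activity: 0.81 × 0.27 = 0.2187.
The remaining 19% of clearance is unaffected.
CL_new/CL_old = 0.2187 + 0.19 = 0.4087.
Css,avg = (dose rate)/CL, so holding Css fixed requires dose ∝ CL: 25 × 0.4087 = 10.2 mg.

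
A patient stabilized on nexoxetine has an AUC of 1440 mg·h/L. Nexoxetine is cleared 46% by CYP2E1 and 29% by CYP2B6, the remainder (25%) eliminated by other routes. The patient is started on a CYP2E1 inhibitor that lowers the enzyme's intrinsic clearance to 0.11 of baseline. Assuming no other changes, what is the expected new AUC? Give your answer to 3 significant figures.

The CYP2E1 pathway (46% of clearance) falls to 0.11× activity: 0.46 × 0.11 = 0.0506.
CYP2B6 (29%) and the residual 25% are unaffected.
New clearance relative to baseline: 0.0506 + 0.29 + 0.25 = 0.5906.
New AUC = baseline ÷ relative clearance = 1440 / 0.5906 = 2.44 × 10³ mg·h/L.

2.44 × 10³ mg·h/L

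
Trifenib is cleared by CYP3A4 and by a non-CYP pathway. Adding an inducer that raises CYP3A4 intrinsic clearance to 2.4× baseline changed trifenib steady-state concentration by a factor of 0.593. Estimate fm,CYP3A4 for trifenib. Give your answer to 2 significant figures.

Call the CYP3A4 fraction fm. After the interaction, CL_new/CL_old = fm × 2.4 + (1 − fm).
Steady-state concentration ratio = 1 / (new CL fraction), so new CL fraction = 1 / 0.593 = 1.686.
fm × 2.4 + 1 − fm = 1.686  ⇒  fm × (2.4 − 1) = 0.6863  ⇒  fm = 0.49.

0.49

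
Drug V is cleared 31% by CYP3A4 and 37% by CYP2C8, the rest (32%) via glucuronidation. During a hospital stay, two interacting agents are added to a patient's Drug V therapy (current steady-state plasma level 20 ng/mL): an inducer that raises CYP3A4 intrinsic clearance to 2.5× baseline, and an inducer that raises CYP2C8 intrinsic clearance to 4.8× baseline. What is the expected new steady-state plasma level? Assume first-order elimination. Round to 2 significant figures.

7.0 ng/mL

The CYP3A4 pathway (31% of clearance) rises to 2.5× activity: 0.31 × 2.5 = 0.775.
The CYP2C8 pathway (37% of clearance) is boosted to 4.8× activity: 0.37 × 4.8 = 1.776.
Non-CYP routes (32%) are unchanged.
Relative clearance = 0.775 + 1.776 + 0.32 = 2.871.
Steady-state plasma level ∝ 1/CL: new value = 20 / 2.871 = 7.0 ng/mL.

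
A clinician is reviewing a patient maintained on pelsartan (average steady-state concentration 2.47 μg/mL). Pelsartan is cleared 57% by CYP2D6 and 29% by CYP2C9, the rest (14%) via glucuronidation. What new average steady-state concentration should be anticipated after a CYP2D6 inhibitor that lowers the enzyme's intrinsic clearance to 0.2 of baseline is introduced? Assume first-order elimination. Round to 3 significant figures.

CYP2D6: 0.57 × 0.2 = 0.114
CYP2C9: 0.29 (unchanged)
Other: 0.14 (unchanged)
New clearance relative to baseline: 0.114 + 0.29 + 0.14 = 0.544.
New average steady-state concentration = baseline ÷ relative clearance = 2.47 / 0.544 = 4.54 μg/mL.

4.54 μg/mL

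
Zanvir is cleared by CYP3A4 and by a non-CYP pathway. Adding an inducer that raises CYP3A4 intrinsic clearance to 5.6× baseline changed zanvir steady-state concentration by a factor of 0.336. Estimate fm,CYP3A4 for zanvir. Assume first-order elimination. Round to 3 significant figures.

0.430

Let fm be the CYP3A4 fraction. New clearance relative to baseline = fm × 5.6 + (1 − fm).
Steady-state concentration ratio = 1 / (new CL fraction), so new CL fraction = 1 / 0.336 = 2.976.
fm × 5.6 + 1 − fm = 2.976  ⇒  fm × (5.6 − 1) = 1.976  ⇒  fm = 0.430.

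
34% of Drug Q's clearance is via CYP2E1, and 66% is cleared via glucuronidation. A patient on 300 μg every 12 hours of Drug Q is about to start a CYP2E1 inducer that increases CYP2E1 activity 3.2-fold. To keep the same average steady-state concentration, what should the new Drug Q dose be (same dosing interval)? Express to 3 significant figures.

The CYP2E1 pathway (34% of clearance) rises to 3.2× activity: 0.34 × 3.2 = 1.088.
The remaining 66% of clearance is unaffected.
CL_new/CL_old = 1.088 + 0.66 = 1.748.
Css,avg = (dose rate)/CL, so holding Css fixed requires dose ∝ CL: 300 × 1.748 = 524 μg.

524 μg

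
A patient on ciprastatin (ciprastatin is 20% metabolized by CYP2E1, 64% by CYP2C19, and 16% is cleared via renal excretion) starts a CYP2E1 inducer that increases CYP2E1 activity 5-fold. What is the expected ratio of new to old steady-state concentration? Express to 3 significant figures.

0.556

CYP2E1: 0.2 × 5 = 1
CYP2C19: 0.64 (unchanged)
Other: 0.16 (unchanged)
Relative clearance = 1 + 0.64 + 0.16 = 1.8.
Since steady-state concentration ∝ 1/CL, the ratio is 1 / 1.8 = 0.556.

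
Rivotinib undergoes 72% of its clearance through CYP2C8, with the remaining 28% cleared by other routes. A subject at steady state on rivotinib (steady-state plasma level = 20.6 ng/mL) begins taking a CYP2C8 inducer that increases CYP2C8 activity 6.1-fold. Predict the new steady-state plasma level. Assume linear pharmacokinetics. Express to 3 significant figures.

4.41 ng/mL

The CYP2C8 pathway (72% of clearance) rises to 6.1× activity: 0.72 × 6.1 = 4.392.
The remaining 28% of clearance is unaffected.
CL_new/CL_old = 4.392 + 0.28 = 4.672.
With dosing unchanged, steady-state plasma level scales as 1/CL: 20.6 / 4.672 = 4.41 ng/mL.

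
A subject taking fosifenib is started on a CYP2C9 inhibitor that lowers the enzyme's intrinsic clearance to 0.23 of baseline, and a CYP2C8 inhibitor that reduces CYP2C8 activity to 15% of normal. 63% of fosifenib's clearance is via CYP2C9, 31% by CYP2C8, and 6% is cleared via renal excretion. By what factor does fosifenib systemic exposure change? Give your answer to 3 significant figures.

3.98

The CYP2C9 pathway (63% of clearance) is reduced to 0.23× activity: 0.63 × 0.23 = 0.1449.
The CYP2C8 pathway (31% of clearance) is reduced to 0.15× activity: 0.31 × 0.15 = 0.0465.
The remaining 6% of clearance is unaffected.
CL_new/CL_old = 0.1449 + 0.0465 + 0.06 = 0.2514.
Because systemic exposure varies inversely with clearance, the combined effect is 1 / 0.2514 = 3.98.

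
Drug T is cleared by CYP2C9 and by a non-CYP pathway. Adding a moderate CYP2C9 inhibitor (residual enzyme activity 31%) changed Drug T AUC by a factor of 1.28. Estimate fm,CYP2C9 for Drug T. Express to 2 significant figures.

Let x = fm,CYP2C9. Because AUC ∝ 1/CL, relative clearance fell to 1/1.28 = 0.7812.
Setting x·0.31 + (1 − x) = 0.7812 and solving: x = (0.7812 − 1)/(0.31 − 1) = 0.32.

0.32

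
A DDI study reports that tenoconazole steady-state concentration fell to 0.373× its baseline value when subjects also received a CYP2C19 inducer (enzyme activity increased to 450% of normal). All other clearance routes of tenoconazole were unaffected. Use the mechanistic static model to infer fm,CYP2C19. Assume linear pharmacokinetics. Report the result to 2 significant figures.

Write x for the fraction cleared via CYP2C19. The observed steady-state concentration change means clearance rose to 1/0.373 = 2.681 of baseline.
Setting x·4.5 + (1 − x) = 2.681 and solving: x = (2.681 − 1)/(4.5 − 1) = 0.48.

0.48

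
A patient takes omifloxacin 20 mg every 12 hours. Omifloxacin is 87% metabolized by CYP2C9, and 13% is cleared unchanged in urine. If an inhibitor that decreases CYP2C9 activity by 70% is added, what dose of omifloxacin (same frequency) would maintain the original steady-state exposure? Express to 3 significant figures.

CYP2C9: 0.87 × 0.3 = 0.261
Other: 0.13 (unchanged)
CL_new/CL_old = 0.261 + 0.13 = 0.391.
Exposure is unchanged when dose changes in proportion to clearance. New dose = 20 mg × 0.391 = 7.82 mg.

7.82 mg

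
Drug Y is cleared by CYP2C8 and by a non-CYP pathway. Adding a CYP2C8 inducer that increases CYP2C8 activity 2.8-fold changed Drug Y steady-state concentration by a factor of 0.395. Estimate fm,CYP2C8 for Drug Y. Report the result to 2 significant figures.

0.85

Write x for the fraction cleared via CYP2C8. The observed steady-state concentration change means clearance rose to 1/0.395 = 2.532 of baseline.
Setting x·2.8 + (1 − x) = 2.532 and solving: x = (2.532 − 1)/(2.8 − 1) = 0.85.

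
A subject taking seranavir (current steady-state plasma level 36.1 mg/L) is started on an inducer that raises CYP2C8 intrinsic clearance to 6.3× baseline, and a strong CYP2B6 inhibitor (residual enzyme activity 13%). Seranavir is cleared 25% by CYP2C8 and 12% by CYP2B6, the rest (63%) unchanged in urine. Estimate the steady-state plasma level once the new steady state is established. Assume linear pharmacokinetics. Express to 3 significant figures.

The CYP2C8 pathway (25% of clearance) increases to 6.3× activity: 0.25 × 6.3 = 1.575.
The CYP2B6 pathway (12% of clearance) falls to 0.13× activity: 0.12 × 0.13 = 0.0156.
The remaining 63% of clearance is unaffected.
New clearance relative to baseline: 1.575 + 0.0156 + 0.63 = 2.2206.
New steady-state plasma level = 36.1 / 2.2206 = 16.3 mg/L (concentration scales inversely with clearance).

16.3 mg/L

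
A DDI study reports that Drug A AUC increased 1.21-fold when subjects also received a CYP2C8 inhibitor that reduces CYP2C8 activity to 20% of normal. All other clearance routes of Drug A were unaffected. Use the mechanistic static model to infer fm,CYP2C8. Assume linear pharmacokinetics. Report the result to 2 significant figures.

CL'/CL = 1 / 1.21 = 0.8264
0.2·fm + (1 − fm) = 0.8264
fm = (0.8264 − 1) / (0.2 − 1) = 0.22

0.22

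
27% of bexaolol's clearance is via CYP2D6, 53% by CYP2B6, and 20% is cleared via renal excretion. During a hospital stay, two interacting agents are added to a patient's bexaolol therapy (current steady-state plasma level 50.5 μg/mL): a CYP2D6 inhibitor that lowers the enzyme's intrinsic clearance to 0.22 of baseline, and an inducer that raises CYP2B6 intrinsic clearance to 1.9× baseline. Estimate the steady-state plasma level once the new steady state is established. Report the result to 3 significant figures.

The CYP2D6 pathway (27% of clearance) is reduced to 0.22× activity: 0.27 × 0.22 = 0.0594.
The CYP2B6 pathway (53% of clearance) rises to 1.9× activity: 0.53 × 1.9 = 1.007.
Non-CYP routes (20%) are unchanged.
Relative clearance = 0.0594 + 1.007 + 0.2 = 1.2664.
Dividing the baseline by the relative clearance: 50.5 / 1.2664 = 39.9 μg/mL.

39.9 μg/mL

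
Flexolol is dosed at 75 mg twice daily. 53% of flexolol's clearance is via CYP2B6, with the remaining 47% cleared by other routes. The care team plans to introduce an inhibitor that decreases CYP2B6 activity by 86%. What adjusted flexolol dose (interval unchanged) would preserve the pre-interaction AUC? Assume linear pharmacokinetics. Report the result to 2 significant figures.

CYP2B6: 0.53 × 0.14 = 0.0742
Other: 0.47 (unchanged)
New clearance relative to baseline: 0.0742 + 0.47 = 0.5442.
Exposure is unchanged when dose changes in proportion to clearance. New dose = 75 mg × 0.5442 = 41 mg.

41 mg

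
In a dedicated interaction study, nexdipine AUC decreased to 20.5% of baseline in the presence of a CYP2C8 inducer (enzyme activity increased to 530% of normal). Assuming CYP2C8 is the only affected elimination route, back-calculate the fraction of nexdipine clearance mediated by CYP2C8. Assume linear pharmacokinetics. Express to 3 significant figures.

Let fm be the CYP2C8 fraction. New clearance relative to baseline = fm × 5.3 + (1 − fm).
AUC ratio = 1 / (new CL fraction), so new CL fraction = 1 / 0.205 = 4.878.
fm × 5.3 + 1 − fm = 4.878  ⇒  fm × (5.3 − 1) = 3.878  ⇒  fm = 0.902.

0.902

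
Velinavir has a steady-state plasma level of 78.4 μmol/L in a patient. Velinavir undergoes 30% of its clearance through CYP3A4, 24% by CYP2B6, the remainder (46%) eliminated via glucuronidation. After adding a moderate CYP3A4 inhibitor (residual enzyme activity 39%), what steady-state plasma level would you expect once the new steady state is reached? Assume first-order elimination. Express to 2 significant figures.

The CYP3A4 pathway (30% of clearance) falls to 0.39× activity: 0.3 × 0.39 = 0.117.
CYP2B6 (24%) and the residual 46% are unaffected.
Relative clearance = 0.117 + 0.24 + 0.46 = 0.817.
With dosing unchanged, steady-state plasma level scales as 1/CL: 78.4 / 0.817 = 96 μmol/L.

96 μmol/L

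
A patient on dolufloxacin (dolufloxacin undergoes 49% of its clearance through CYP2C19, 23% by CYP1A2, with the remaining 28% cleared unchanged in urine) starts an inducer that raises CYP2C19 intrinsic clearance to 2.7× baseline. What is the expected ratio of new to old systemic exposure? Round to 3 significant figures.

The CYP2C19 pathway (49% of clearance) is boosted to 2.7× activity: 0.49 × 2.7 = 1.323.
CYP1A2 (23%) and the residual 28% are unaffected.
CL_new/CL_old = 1.323 + 0.23 + 0.28 = 1.833.
Systemic exposure is inversely proportional to clearance, so the fold-change is 1 / 1.833 = 0.546.

0.546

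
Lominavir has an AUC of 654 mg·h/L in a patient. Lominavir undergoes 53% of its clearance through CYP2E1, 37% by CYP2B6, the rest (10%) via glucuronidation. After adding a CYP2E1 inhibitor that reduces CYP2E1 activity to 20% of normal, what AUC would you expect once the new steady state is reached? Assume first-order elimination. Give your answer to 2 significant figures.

1.1 × 10³ mg·h/L

The CYP2E1 pathway (53% of clearance) is reduced to 0.2× activity: 0.53 × 0.2 = 0.106.
CYP2B6 (37%) and the residual 10% are unaffected.
New clearance relative to baseline: 0.106 + 0.37 + 0.1 = 0.576.
AUC ∝ 1/CL, so new value = 654 / 0.576 = 1.1 × 10³ mg·h/L.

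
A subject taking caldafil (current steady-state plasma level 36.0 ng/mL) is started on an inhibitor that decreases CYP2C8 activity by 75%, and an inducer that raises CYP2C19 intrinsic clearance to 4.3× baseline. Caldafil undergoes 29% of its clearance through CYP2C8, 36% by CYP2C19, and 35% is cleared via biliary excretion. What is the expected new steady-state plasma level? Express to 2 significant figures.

18 ng/mL

CYP2C8: 0.29 × 0.25 = 0.0725
CYP2C19: 0.36 × 4.3 = 1.548
Other: 0.35 (unchanged)
Relative clearance = 0.0725 + 1.548 + 0.35 = 1.9705.
New steady-state plasma level = 36.0 / 1.9705 = 18 ng/mL (concentration scales inversely with clearance).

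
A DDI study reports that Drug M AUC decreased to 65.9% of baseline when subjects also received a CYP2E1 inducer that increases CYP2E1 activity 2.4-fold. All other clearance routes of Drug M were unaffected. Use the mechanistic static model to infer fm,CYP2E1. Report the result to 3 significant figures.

Call the CYP2E1 fraction fm. After the interaction, CL_new/CL_old = fm × 2.4 + (1 − fm).
AUC ratio = 1 / (new CL fraction), so new CL fraction = 1 / 0.659 = 1.517.
fm × 2.4 + 1 − fm = 1.517  ⇒  fm × (2.4 − 1) = 0.5175  ⇒  fm = 0.370.

0.370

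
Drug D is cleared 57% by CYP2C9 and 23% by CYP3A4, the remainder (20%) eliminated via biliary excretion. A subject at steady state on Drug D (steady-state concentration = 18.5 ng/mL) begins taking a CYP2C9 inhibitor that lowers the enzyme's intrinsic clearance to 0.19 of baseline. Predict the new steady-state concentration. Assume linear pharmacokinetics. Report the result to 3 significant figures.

CYP2C9: 0.57 × 0.19 = 0.1083
CYP3A4: 0.23 (unchanged)
Other: 0.2 (unchanged)
CL_new/CL_old = 0.1083 + 0.23 + 0.2 = 0.5383.
Steady-state concentration ∝ 1/CL, so new value = 18.5 / 0.5383 = 34.4 ng/mL.

34.4 ng/mL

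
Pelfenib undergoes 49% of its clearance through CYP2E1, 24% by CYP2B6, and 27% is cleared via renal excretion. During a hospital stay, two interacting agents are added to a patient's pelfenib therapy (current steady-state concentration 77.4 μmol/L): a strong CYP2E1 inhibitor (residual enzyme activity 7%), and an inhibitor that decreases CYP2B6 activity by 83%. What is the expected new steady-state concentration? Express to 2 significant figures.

2.2 × 10² μmol/L

The CYP2E1 pathway (49% of clearance) is reduced to 0.07× activity: 0.49 × 0.07 = 0.0343.
The CYP2B6 pathway (24% of clearance) drops to 0.17× activity: 0.24 × 0.17 = 0.0408.
The remaining 27% of clearance is unaffected.
CL_new/CL_old = 0.0343 + 0.0408 + 0.27 = 0.3451.
Steady-state concentration ∝ 1/CL: new value = 77.4 / 0.3451 = 2.2 × 10² μmol/L.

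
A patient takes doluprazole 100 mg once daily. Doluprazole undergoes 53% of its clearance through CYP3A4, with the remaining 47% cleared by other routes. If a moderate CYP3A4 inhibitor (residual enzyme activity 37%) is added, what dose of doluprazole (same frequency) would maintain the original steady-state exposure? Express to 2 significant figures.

67 mg

CYP3A4: 0.53 × 0.37 = 0.1961
Other: 0.47 (unchanged)
Relative clearance = 0.1961 + 0.47 = 0.6661.
Exposure is unchanged when dose changes in proportion to clearance. New dose = 100 mg × 0.6661 = 67 mg.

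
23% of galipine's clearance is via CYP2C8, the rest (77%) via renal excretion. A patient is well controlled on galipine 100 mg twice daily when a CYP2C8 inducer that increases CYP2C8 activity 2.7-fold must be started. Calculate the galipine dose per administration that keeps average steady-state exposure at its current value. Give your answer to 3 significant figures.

CYP2C8: 0.23 × 2.7 = 0.621
Other: 0.77 (unchanged)
CL_new/CL_old = 0.621 + 0.77 = 1.391.
Exposure is unchanged when dose changes in proportion to clearance. New dose = 100 mg × 1.391 = 139 mg.

139 mg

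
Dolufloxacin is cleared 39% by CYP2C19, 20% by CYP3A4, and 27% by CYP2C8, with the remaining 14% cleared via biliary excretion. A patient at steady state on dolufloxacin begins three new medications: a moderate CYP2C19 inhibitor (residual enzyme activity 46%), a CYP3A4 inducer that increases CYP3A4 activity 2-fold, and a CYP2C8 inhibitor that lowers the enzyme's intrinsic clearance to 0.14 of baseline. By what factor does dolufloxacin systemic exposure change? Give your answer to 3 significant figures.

1.32

The CYP2C19 pathway (39% of clearance) drops to 0.46× activity: 0.39 × 0.46 = 0.1794.
The CYP3A4 pathway (20% of clearance) rises to 2× activity: 0.2 × 2 = 0.4.
The CYP2C8 pathway (27% of clearance) drops to 0.14× activity: 0.27 × 0.14 = 0.0378.
The remaining 14% of clearance is unaffected.
New clearance relative to baseline: 0.1794 + 0.4 + 0.0378 + 0.14 = 0.7572.
Because systemic exposure varies inversely with clearance, the combined effect is 1 / 0.7572 = 1.32.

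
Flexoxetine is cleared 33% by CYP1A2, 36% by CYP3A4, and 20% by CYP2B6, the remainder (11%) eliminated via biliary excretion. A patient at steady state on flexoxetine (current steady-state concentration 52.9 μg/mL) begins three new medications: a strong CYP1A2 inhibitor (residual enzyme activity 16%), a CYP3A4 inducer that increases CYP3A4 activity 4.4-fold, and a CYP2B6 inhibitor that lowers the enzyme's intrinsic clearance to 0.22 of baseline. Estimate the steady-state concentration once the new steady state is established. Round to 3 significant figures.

The CYP1A2 pathway (33% of clearance) is reduced to 0.16× activity: 0.33 × 0.16 = 0.0528.
The CYP3A4 pathway (36% of clearance) increases to 4.4× activity: 0.36 × 4.4 = 1.584.
The CYP2B6 pathway (20% of clearance) falls to 0.22× activity: 0.2 × 0.22 = 0.044.
Non-CYP routes (11%) are unchanged.
Relative clearance = 0.0528 + 1.584 + 0.044 + 0.11 = 1.7908.
Dividing the baseline by the relative clearance: 52.9 / 1.7908 = 29.5 μg/mL.

29.5 μg/mL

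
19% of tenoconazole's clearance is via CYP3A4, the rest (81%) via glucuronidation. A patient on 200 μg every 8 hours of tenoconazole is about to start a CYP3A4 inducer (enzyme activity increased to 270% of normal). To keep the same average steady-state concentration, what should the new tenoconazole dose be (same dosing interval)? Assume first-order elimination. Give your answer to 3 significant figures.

The CYP3A4 pathway (19% of clearance) increases to 2.7× activity: 0.19 × 2.7 = 0.513.
The remaining 81% of clearance is unaffected.
CL_new/CL_old = 0.513 + 0.81 = 1.323.
Css,avg = (dose rate)/CL, so holding Css fixed requires dose ∝ CL: 200 × 1.323 = 265 μg.

265 μg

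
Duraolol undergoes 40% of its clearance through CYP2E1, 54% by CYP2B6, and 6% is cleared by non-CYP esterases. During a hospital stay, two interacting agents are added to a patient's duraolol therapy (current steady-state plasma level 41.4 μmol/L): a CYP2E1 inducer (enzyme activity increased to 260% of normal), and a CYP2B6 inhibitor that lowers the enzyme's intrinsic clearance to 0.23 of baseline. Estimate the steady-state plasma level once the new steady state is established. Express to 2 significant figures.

The CYP2E1 pathway (40% of clearance) rises to 2.6× activity: 0.4 × 2.6 = 1.04.
The CYP2B6 pathway (54% of clearance) is reduced to 0.23× activity: 0.54 × 0.23 = 0.1242.
Non-CYP routes (6%) are unchanged.
CL_new/CL_old = 1.04 + 0.1242 + 0.06 = 1.2242.
Dividing the baseline by the relative clearance: 41.4 / 1.2242 = 34 μmol/L.

34 μmol/L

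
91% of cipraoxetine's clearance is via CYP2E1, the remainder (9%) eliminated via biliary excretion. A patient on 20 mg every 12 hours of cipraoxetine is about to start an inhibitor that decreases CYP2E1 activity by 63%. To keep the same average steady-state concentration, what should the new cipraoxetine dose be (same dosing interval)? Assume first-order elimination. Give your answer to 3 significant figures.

8.53 mg

CYP2E1: 0.91 × 0.37 = 0.3367
Other: 0.09 (unchanged)
CL_new/CL_old = 0.3367 + 0.09 = 0.4267.
Exposure is unchanged when dose changes in proportion to clearance. New dose = 20 mg × 0.4267 = 8.53 mg.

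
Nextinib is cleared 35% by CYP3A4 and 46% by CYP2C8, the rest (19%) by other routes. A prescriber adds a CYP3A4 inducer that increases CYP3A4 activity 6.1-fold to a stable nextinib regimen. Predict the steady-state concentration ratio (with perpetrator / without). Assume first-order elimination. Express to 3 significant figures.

The CYP3A4 pathway (35% of clearance) increases to 6.1× activity: 0.35 × 6.1 = 2.135.
CYP2C8 (46%) and the residual 19% are unaffected.
Relative clearance = 2.135 + 0.46 + 0.19 = 2.785.
Since steady-state concentration ∝ 1/CL, the ratio is 1 / 2.785 = 0.359.

0.359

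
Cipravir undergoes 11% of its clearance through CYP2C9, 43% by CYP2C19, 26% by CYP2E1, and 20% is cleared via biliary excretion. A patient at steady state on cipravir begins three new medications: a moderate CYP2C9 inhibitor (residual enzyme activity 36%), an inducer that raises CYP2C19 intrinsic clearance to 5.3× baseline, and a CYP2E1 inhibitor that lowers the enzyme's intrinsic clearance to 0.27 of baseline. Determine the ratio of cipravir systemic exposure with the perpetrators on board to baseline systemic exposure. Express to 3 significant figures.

CYP2C9: 0.11 × 0.36 = 0.0396
CYP2C19: 0.43 × 5.3 = 2.279
CYP2E1: 0.26 × 0.27 = 0.0702
Other: 0.2 (unchanged)
Relative clearance = 0.0396 + 2.279 + 0.0702 + 0.2 = 2.5888.
Net systemic exposure ratio = 1 / 2.5888 = 0.386.

0.386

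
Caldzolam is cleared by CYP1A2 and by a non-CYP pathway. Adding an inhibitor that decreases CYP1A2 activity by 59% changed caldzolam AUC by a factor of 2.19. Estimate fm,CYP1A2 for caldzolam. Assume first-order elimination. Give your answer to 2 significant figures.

Write x for the fraction cleared via CYP1A2. The observed AUC change means clearance fell to 1/2.19 = 0.4566 of baseline.
Setting x·0.41 + (1 − x) = 0.4566 and solving: x = (0.4566 − 1)/(0.41 − 1) = 0.92.

0.92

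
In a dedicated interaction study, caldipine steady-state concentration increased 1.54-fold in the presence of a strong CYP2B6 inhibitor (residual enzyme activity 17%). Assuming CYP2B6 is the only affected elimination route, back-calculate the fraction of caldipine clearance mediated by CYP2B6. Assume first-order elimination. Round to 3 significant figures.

CL'/CL = 1 / 1.54 = 0.6494
0.17·fm + (1 − fm) = 0.6494
fm = (0.6494 − 1) / (0.17 − 1) = 0.422

0.422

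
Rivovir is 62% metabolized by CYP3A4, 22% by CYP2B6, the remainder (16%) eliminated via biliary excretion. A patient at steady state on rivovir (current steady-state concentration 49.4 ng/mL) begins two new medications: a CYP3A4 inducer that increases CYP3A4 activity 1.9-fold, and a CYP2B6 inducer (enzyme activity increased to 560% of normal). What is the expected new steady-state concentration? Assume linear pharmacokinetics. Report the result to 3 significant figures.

19.2 ng/mL

The CYP3A4 pathway (62% of clearance) increases to 1.9× activity: 0.62 × 1.9 = 1.178.
The CYP2B6 pathway (22% of clearance) is boosted to 5.6× activity: 0.22 × 5.6 = 1.232.
Non-CYP routes (16%) are unchanged.
CL_new/CL_old = 1.178 + 1.232 + 0.16 = 2.57.
New steady-state concentration = 49.4 / 2.57 = 19.2 ng/mL (concentration scales inversely with clearance).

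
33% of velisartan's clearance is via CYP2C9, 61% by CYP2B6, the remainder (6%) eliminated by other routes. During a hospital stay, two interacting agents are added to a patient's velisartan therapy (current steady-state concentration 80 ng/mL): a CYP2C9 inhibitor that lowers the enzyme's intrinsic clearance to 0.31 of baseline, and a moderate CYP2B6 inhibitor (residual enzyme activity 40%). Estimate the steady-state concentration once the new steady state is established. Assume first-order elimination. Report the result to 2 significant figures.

2.0 × 10² ng/mL

CYP2C9: 0.33 × 0.31 = 0.1023
CYP2B6: 0.61 × 0.4 = 0.244
Other: 0.06 (unchanged)
New clearance relative to baseline: 0.1023 + 0.244 + 0.06 = 0.4063.
Steady-state concentration ∝ 1/CL: new value = 80 / 0.4063 = 2.0 × 10² ng/mL.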